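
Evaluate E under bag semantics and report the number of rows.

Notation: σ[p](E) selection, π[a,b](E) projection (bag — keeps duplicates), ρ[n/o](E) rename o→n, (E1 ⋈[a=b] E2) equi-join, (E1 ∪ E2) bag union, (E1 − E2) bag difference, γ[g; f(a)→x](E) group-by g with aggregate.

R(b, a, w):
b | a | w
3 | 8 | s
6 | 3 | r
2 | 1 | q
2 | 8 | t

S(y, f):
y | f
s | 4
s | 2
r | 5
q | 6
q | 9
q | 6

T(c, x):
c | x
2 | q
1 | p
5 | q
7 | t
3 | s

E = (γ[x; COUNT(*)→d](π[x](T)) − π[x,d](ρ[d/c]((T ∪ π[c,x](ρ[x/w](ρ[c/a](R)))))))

Subexpression sizes:
  T → 5
  π[x](T) → 5
  γ[x; COUNT(*)→d](π[x](T)) → 4
  T → 5
  R → 4
  ρ[c/a](R) → 4
  ρ[x/w](ρ[c/a](R)) → 4
  π[c,x](ρ[x/w](ρ[c/a](R))) → 4
  (T ∪ π[c,x](ρ[x/w](ρ[c/a](R)))) → 9
  ρ[d/c]((T ∪ π[c,x](ρ[x/w](ρ[c/a](R))))) → 9
  π[x,d](ρ[d/c]((T ∪ π[c,x](ρ[x/w](ρ[c/a](R)))))) → 9
  (γ[x; COUNT(*)→d](π[x](T)) − π[x,d](ρ[d/c]((T ∪ π[c,x](ρ[x/w](ρ[c/a](R))))))) → 2

|E| = 2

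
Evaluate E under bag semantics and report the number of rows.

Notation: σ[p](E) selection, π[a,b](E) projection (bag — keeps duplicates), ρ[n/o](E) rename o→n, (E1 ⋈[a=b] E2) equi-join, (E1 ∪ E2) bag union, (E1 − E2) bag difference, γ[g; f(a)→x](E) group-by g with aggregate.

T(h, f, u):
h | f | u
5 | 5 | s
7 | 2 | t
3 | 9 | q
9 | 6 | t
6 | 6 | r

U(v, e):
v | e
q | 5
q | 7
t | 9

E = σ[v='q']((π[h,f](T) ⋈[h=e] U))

Per-node cardinality:
  T → 5
  π[h,f](T) → 5
  U → 3
  (π[h,f](T) ⋈[h=e] U) → 3
  σ[v='q']((π[h,f](T) ⋈[h=e] U)) → 2

|E| = 2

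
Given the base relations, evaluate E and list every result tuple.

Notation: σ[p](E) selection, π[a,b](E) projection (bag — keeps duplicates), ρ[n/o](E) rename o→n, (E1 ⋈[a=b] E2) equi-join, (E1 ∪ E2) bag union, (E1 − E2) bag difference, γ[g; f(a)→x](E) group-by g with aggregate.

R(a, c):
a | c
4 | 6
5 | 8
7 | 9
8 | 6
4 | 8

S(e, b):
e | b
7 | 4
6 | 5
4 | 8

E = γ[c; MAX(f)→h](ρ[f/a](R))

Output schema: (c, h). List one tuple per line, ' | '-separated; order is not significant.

Per-node cardinality:
  R → 5
  ρ[f/a](R) → 5
  γ[c; MAX(f)→h](ρ[f/a](R)) → 3

== RESULT ==
c | h
6 | 8
8 | 5
9 | 7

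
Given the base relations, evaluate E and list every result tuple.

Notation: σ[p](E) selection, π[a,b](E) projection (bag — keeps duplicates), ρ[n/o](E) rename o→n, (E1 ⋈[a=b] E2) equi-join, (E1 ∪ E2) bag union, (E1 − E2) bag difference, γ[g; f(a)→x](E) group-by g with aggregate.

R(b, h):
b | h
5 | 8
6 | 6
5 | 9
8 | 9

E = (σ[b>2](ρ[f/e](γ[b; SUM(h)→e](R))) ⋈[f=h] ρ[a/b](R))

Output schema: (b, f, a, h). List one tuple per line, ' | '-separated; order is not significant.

Per-node cardinality:
  R → 4
  γ[b; SUM(h)→e](R) → 3
  ρ[f/e](γ[b; SUM(h)→e](R)) → 3
  σ[b>2](ρ[f/e](γ[b; SUM(h)→e](R))) → 3
  R → 4
  ρ[a/b](R) → 4
  (σ[b>2](ρ[f/e](γ[b; SUM(h)→e](R))) ⋈[f=h] ρ[a/b](R)) → 3

== RESULT ==
b | f | a | h
6 | 6 | 6 | 6
8 | 9 | 5 | 9
8 | 9 | 8 | 9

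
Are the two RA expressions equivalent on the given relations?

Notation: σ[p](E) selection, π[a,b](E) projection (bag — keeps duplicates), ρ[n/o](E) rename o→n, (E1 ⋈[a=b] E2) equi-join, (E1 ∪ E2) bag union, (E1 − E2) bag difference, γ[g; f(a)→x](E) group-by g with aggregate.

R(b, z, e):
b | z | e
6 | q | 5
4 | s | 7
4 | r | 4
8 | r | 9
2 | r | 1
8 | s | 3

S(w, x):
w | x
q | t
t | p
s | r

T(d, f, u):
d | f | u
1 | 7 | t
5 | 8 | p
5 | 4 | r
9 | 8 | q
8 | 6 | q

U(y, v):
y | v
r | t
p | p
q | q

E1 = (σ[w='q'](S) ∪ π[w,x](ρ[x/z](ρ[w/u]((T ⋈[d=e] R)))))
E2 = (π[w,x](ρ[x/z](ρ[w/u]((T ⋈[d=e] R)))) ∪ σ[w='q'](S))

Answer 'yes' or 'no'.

E1 per-node cardinality:
  S → 3
  σ[w='q'](S) → 1
  T → 5
  R → 6
  (T ⋈[d=e] R) → 4
  ρ[w/u]((T ⋈[d=e] R)) → 4
  ρ[x/z](ρ[w/u]((T ⋈[d=e] R))) → 4
  π[w,x](ρ[x/z](ρ[w/u]((T ⋈[d=e] R)))) → 4
  (σ[w='q'](S) ∪ π[w,x](ρ[x/z](ρ[w/u]((T ⋈[d=e] R))))) → 5
E2 per-node cardinality:
  T → 5
  R → 6
  (T ⋈[d=e] R) → 4
  ρ[w/u]((T ⋈[d=e] R)) → 4
  ρ[x/z](ρ[w/u]((T ⋈[d=e] R))) → 4
  π[w,x](ρ[x/z](ρ[w/u]((T ⋈[d=e] R)))) → 4
  S → 3
  σ[w='q'](S) → 1
  (π[w,x](ρ[x/z](ρ[w/u]((T ⋈[d=e] R)))) ∪ σ[w='q'](S)) → 5

E1 and E2 produce the same multiset:
w | x
p | q
q | r
q | t
r | q
t | r

yes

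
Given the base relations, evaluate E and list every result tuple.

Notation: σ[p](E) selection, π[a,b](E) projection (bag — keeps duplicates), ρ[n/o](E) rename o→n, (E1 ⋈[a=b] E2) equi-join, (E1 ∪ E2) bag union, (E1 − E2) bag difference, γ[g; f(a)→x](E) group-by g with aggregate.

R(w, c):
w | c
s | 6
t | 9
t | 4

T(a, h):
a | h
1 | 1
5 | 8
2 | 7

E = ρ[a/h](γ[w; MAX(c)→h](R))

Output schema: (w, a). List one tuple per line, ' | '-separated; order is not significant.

Row counts bottom-up:
  R → 3
  γ[w; MAX(c)→h](R) → 2
  ρ[a/h](γ[w; MAX(c)→h](R)) → 2

== RESULT ==
w | a
s | 6
t | 9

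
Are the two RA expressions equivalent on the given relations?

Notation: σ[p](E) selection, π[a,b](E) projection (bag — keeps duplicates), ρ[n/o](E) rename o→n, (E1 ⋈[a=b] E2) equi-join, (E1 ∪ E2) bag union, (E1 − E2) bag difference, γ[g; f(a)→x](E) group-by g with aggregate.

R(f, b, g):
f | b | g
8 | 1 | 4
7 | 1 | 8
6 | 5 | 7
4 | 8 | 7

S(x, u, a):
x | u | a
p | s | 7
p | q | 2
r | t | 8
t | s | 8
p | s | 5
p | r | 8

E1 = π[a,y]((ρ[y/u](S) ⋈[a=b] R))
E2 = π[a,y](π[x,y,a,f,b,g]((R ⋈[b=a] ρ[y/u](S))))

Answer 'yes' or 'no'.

E1 stepwise |·|:
  S → 6
  ρ[y/u](S) → 6
  R → 4
  (ρ[y/u](S) ⋈[a=b] R) → 4
  π[a,y]((ρ[y/u](S) ⋈[a=b] R)) → 4
E2 stepwise |·|:
  R → 4
  S → 6
  ρ[y/u](S) → 6
  (R ⋈[b=a] ρ[y/u](S)) → 4
  π[x,y,a,f,b,g]((R ⋈[b=a] ρ[y/u](S))) → 4
  π[a,y](π[x,y,a,f,b,g]((R ⋈[b=a] ρ[y/u](S)))) → 4

E1 and E2 produce the same multiset:
a | y
5 | s
8 | r
8 | s
8 | t

yes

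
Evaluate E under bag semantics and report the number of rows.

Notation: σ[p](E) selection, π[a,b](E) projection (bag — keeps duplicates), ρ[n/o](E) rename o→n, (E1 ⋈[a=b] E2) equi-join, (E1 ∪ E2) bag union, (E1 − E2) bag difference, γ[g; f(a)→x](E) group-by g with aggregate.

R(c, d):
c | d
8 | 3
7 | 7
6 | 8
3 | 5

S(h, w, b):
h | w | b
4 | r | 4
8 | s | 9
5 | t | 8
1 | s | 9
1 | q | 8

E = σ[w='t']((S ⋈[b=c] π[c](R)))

Subexpression sizes:
  S → 5
  R → 4
  π[c](R) → 4
  (S ⋈[b=c] π[c](R)) → 2
  σ[w='t']((S ⋈[b=c] π[c](R))) → 1

|E| = 1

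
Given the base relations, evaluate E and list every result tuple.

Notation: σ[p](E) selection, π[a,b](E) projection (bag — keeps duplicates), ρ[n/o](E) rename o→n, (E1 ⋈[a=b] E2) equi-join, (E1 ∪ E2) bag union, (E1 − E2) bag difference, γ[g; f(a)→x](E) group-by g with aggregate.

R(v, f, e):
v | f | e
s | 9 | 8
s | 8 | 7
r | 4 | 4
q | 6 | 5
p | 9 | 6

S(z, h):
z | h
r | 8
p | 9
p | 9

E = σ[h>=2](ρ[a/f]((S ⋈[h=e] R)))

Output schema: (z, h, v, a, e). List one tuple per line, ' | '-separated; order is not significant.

Row counts bottom-up:
  S → 3
  R → 5
  (S ⋈[h=e] R) → 1
  ρ[a/f]((S ⋈[h=e] R)) → 1
  σ[h>=2](ρ[a/f]((S ⋈[h=e] R))) → 1

== RESULT ==
z | h | v | a | e
r | 8 | s | 9 | 8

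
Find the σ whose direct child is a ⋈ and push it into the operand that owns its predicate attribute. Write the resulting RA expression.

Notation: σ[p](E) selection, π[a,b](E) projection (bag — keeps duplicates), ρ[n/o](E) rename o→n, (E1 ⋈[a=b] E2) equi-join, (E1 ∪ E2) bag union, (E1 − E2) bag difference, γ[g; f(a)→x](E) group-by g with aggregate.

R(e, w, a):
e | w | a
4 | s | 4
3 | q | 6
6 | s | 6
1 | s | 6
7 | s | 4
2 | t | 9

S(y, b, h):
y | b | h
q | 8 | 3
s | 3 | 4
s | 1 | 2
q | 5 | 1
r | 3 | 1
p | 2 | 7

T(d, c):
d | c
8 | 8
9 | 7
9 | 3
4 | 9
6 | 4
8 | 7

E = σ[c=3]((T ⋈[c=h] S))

σ filters on c, owned by the left side.
E' = (σ[c=3](T) ⋈[c=h] S)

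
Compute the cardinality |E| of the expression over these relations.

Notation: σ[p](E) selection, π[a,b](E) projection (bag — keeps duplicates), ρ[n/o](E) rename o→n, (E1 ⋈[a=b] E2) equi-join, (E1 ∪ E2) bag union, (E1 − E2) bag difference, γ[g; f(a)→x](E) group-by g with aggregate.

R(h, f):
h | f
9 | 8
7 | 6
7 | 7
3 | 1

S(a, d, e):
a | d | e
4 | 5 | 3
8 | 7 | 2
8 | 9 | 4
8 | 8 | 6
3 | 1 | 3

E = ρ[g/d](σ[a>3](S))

Subexpression sizes:
  S → 5
  σ[a>3](S) → 4
  ρ[g/d](σ[a>3](S)) → 4

|E| = 4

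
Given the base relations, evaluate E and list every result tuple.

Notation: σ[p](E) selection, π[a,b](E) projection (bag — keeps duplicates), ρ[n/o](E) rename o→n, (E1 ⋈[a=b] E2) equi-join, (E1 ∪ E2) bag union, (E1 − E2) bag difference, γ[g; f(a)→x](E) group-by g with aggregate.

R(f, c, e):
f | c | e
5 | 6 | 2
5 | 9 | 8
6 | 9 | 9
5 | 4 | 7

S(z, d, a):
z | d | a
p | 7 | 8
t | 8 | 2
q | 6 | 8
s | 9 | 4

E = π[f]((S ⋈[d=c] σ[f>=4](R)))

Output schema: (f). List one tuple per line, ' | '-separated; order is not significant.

Stepwise |·|:
  S → 4
  R → 4
  σ[f>=4](R) → 4
  (S ⋈[d=c] σ[f>=4](R)) → 3
  π[f]((S ⋈[d=c] σ[f>=4](R))) → 3

== RESULT ==
f
5
5
6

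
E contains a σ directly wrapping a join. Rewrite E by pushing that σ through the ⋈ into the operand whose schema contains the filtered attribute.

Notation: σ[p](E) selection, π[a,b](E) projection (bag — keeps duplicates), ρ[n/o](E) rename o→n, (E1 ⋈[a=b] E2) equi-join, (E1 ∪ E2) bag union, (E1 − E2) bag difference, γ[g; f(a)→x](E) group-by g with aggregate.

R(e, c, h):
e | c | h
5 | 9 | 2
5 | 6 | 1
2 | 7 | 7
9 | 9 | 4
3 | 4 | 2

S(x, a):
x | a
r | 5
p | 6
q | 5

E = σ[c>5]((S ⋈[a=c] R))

σ filters on c, owned by the right side.
E' = (S ⋈[a=c] σ[c>5](R))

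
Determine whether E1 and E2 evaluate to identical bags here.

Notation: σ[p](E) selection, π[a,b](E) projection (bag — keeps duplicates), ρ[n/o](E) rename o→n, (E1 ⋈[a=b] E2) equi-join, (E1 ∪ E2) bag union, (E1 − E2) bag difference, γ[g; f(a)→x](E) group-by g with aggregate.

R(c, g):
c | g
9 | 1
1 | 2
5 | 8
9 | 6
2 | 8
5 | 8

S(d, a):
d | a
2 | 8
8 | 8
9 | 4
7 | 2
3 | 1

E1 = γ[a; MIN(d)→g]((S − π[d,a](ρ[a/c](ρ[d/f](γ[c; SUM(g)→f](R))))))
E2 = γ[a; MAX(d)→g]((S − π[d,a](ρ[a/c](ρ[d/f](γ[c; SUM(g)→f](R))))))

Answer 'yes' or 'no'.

E1 subexpression sizes:
  S → 5
  R → 6
  γ[c; SUM(g)→f](R) → 4
  ρ[d/f](γ[c; SUM(g)→f](R)) → 4
  ρ[a/c](ρ[d/f](γ[c; SUM(g)→f](R))) → 4
  π[d,a](ρ[a/c](ρ[d/f](γ[c; SUM(g)→f](R)))) → 4
  (S − π[d,a](ρ[a/c](ρ[d/f](γ[c; SUM(g)→f](R))))) → 5
  γ[a; MIN(d)→g]((S − π[d,a](ρ[a/c](ρ[d/f](γ[c; SUM(g)→f](R)))))) → 4
E2 subexpression sizes:
  S → 5
  R → 6
  γ[c; SUM(g)→f](R) → 4
  ρ[d/f](γ[c; SUM(g)→f](R)) → 4
  ρ[a/c](ρ[d/f](γ[c; SUM(g)→f](R))) → 4
  π[d,a](ρ[a/c](ρ[d/f](γ[c; SUM(g)→f](R)))) → 4
  (S − π[d,a](ρ[a/c](ρ[d/f](γ[c; SUM(g)→f](R))))) → 5
  γ[a; MAX(d)→g]((S − π[d,a](ρ[a/c](ρ[d/f](γ[c; SUM(g)→f](R)))))) → 4

E1 result:
a | g
1 | 3
2 | 7
4 | 9
8 | 2
E2 result:
a | g
1 | 3
2 | 7
4 | 9
8 | 8
Witness: (8, 8) appears 0× in E1 but 1× in E2.

no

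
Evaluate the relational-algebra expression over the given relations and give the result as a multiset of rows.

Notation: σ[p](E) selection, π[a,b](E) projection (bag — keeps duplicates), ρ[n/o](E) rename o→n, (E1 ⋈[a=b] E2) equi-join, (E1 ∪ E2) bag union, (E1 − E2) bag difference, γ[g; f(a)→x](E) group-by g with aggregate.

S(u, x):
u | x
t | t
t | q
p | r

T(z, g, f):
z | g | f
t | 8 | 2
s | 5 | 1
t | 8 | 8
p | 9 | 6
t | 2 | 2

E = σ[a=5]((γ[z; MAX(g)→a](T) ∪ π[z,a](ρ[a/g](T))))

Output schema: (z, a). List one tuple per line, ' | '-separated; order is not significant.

Subexpression sizes:
  T → 5
  γ[z; MAX(g)→a](T) → 3
  T → 5
  ρ[a/g](T) → 5
  π[z,a](ρ[a/g](T)) → 5
  (γ[z; MAX(g)→a](T) ∪ π[z,a](ρ[a/g](T))) → 8
  σ[a=5]((γ[z; MAX(g)→a](T) ∪ π[z,a](ρ[a/g](T)))) → 2

== RESULT ==
z | a
s | 5
s | 5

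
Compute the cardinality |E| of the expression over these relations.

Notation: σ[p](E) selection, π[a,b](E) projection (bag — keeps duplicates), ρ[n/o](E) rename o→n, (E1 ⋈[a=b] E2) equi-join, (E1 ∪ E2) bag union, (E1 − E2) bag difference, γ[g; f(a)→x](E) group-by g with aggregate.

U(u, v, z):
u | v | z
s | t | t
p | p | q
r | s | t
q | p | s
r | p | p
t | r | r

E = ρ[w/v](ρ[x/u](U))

Stepwise |·|:
  U → 6
  ρ[x/u](U) → 6
  ρ[w/v](ρ[x/u](U)) → 6

|E| = 6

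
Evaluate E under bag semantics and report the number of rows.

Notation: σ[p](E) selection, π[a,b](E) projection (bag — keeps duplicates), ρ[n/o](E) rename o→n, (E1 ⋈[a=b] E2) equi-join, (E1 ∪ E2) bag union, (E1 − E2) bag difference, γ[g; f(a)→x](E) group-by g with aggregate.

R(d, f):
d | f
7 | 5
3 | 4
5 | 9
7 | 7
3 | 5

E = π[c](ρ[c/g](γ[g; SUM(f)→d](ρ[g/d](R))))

Subexpression sizes:
  R → 5
  ρ[g/d](R) → 5
  γ[g; SUM(f)→d](ρ[g/d](R)) → 3
  ρ[c/g](γ[g; SUM(f)→d](ρ[g/d](R))) → 3
  π[c](ρ[c/g](γ[g; SUM(f)→d](ρ[g/d](R)))) → 3

|E| = 3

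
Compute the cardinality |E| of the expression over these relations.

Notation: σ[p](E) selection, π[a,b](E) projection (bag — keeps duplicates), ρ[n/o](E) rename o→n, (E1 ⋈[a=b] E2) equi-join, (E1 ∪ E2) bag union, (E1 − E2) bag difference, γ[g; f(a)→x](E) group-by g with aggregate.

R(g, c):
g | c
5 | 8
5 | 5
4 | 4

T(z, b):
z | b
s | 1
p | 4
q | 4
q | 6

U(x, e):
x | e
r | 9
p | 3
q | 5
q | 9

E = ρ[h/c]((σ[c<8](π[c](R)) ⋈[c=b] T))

Subexpression sizes:
  R → 3
  π[c](R) → 3
  σ[c<8](π[c](R)) → 2
  T → 4
  (σ[c<8](π[c](R)) ⋈[c=b] T) → 2
  ρ[h/c]((σ[c<8](π[c](R)) ⋈[c=b] T)) → 2

|E| = 2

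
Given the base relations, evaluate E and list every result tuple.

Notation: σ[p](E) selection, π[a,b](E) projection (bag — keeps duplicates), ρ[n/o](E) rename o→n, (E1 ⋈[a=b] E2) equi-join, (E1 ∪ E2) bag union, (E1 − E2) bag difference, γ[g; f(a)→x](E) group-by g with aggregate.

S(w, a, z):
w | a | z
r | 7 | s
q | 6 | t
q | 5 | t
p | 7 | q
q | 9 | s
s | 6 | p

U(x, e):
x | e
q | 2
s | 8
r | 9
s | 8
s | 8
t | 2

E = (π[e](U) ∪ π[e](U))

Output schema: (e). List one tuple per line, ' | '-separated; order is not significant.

Stepwise |·|:
  U → 6
  π[e](U) → 6
  U → 6
  π[e](U) → 6
  (π[e](U) ∪ π[e](U)) → 12

== RESULT ==
e
2
2
2
2
8
8
8
8
8
8
9
9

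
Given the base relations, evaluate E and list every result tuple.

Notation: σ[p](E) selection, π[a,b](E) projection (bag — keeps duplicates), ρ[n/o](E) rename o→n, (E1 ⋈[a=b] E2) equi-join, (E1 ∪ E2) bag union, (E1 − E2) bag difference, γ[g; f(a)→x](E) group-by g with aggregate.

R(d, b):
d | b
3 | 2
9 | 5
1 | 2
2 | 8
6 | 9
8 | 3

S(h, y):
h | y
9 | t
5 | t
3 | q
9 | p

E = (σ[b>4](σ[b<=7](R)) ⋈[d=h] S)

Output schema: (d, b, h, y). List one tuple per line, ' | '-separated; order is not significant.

Subexpression sizes:
  R → 6
  σ[b<=7](R) → 4
  σ[b>4](σ[b<=7](R)) → 1
  S → 4
  (σ[b>4](σ[b<=7](R)) ⋈[d=h] S) → 2

== RESULT ==
d | b | h | y
9 | 5 | 9 | p
9 | 5 | 9 | t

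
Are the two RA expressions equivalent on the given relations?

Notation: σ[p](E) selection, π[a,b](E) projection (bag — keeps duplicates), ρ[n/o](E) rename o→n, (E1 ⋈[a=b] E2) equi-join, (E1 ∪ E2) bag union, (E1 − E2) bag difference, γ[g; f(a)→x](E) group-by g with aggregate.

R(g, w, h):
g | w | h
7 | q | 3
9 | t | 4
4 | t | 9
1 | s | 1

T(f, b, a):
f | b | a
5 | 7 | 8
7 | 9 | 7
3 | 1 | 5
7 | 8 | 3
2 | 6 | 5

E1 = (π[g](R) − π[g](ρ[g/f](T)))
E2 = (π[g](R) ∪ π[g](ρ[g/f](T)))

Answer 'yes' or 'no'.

E1 subexpression sizes:
  R → 4
  π[g](R) → 4
  T → 5
  ρ[g/f](T) → 5
  π[g](ρ[g/f](T)) → 5
  (π[g](R) − π[g](ρ[g/f](T))) → 3
E2 subexpression sizes:
  R → 4
  π[g](R) → 4
  T → 5
  ρ[g/f](T) → 5
  π[g](ρ[g/f](T)) → 5
  (π[g](R) ∪ π[g](ρ[g/f](T))) → 9

E1 result:
g
1
4
9
E2 result:
g
1
2
3
4
5
7
7
7
9
Witness: (2,) appears 0× in E1 but 1× in E2.

no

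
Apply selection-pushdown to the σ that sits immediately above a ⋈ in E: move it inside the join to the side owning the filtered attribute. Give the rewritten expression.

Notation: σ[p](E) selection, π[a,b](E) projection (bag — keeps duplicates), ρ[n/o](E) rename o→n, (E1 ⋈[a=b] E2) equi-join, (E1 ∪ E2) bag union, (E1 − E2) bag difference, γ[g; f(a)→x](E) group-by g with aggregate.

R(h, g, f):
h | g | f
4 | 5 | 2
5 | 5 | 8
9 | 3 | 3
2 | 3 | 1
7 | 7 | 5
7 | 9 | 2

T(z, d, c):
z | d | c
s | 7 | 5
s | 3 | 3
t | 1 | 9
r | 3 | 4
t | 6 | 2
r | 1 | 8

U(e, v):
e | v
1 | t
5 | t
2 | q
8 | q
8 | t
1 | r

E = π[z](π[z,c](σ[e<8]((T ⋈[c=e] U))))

σ filters on e, owned by the right side.
E' = π[z](π[z,c]((T ⋈[c=e] σ[e<8](U))))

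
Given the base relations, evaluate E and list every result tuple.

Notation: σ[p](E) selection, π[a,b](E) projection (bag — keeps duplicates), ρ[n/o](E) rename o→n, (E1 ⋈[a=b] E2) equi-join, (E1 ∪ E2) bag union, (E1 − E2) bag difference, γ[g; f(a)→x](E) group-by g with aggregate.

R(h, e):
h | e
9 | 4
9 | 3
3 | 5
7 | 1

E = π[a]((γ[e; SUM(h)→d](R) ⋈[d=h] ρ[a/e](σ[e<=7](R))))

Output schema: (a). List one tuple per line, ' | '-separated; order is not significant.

Row counts bottom-up:
  R → 4
  γ[e; SUM(h)→d](R) → 4
  R → 4
  σ[e<=7](R) → 4
  ρ[a/e](σ[e<=7](R)) → 4
  (γ[e; SUM(h)→d](R) ⋈[d=h] ρ[a/e](σ[e<=7](R))) → 6
  π[a]((γ[e; SUM(h)→d](R) ⋈[d=h] ρ[a/e](σ[e<=7](R)))) → 6

== RESULT ==
a
1
3
3
4
4
5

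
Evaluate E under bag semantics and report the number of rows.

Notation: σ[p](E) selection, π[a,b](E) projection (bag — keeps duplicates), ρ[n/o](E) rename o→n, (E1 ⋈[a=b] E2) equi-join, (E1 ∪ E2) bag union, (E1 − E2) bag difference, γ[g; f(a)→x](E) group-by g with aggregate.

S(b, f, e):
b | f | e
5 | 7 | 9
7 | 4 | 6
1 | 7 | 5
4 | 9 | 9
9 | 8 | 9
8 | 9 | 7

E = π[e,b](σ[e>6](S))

Per-node cardinality:
  S → 6
  σ[e>6](S) → 4
  π[e,b](σ[e>6](S)) → 4

|E| = 4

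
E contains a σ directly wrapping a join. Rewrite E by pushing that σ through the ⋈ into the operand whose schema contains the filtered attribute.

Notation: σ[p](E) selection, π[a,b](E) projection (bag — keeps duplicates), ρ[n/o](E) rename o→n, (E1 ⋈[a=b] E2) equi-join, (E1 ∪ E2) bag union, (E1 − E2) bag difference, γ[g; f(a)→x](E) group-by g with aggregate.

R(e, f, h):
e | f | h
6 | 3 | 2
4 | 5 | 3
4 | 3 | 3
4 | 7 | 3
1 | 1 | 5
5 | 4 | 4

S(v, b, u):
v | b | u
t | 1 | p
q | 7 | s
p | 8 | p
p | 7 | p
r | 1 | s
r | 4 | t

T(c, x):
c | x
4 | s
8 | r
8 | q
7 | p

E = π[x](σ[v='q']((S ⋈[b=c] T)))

σ filters on v, owned by the left side.
E' = π[x]((σ[v='q'](S) ⋈[b=c] T))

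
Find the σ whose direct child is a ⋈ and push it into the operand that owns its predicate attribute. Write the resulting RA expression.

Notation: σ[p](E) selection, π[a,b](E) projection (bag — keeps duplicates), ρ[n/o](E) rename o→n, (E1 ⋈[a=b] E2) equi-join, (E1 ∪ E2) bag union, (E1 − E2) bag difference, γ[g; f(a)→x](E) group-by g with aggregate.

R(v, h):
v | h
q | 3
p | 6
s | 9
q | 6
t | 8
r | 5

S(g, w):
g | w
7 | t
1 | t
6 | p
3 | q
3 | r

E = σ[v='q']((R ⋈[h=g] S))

σ filters on v, owned by the left side.
E' = (σ[v='q'](R) ⋈[h=g] S)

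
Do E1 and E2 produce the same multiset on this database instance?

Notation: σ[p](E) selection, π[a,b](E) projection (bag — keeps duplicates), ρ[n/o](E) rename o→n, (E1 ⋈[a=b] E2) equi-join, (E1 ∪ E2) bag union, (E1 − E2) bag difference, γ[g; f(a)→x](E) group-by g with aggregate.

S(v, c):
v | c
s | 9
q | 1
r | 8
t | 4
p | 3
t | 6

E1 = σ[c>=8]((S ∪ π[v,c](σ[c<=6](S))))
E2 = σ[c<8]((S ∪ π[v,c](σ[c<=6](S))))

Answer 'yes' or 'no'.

E1 stepwise |·|:
  S → 6
  S → 6
  σ[c<=6](S) → 4
  π[v,c](σ[c<=6](S)) → 4
  (S ∪ π[v,c](σ[c<=6](S))) → 10
  σ[c>=8]((S ∪ π[v,c](σ[c<=6](S)))) → 2
E2 stepwise |·|:
  S → 6
  S → 6
  σ[c<=6](S) → 4
  π[v,c](σ[c<=6](S)) → 4
  (S ∪ π[v,c](σ[c<=6](S))) → 10
  σ[c<8]((S ∪ π[v,c](σ[c<=6](S)))) → 8

E1 result:
v | c
r | 8
s | 9
E2 result:
v | c
p | 3
p | 3
q | 1
q | 1
t | 4
t | 4
t | 6
t | 6
Witness: ('s', 9) appears 1× in E1 but 0× in E2.

no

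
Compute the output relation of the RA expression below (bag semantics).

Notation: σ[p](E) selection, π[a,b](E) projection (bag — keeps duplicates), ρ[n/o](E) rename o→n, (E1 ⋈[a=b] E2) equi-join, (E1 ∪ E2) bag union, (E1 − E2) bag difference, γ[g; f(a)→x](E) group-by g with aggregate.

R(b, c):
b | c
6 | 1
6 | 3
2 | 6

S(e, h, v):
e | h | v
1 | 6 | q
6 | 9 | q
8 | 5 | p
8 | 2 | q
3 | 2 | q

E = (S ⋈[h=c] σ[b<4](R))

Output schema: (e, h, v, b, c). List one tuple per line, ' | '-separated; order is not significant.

Row counts bottom-up:
  S → 5
  R → 3
  σ[b<4](R) → 1
  (S ⋈[h=c] σ[b<4](R)) → 1

== RESULT ==
e | h | v | b | c
1 | 6 | q | 2 | 6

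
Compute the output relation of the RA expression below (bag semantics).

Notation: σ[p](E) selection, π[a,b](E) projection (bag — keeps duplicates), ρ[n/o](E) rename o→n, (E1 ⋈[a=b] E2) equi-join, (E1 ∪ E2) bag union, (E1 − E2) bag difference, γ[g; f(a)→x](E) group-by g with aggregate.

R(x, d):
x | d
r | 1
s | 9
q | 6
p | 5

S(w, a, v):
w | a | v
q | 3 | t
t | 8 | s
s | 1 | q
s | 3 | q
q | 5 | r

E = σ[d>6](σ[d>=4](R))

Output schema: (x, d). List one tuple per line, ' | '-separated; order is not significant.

Per-node cardinality:
  R → 4
  σ[d>=4](R) → 3
  σ[d>6](σ[d>=4](R)) → 1

== RESULT ==
x | d
s | 9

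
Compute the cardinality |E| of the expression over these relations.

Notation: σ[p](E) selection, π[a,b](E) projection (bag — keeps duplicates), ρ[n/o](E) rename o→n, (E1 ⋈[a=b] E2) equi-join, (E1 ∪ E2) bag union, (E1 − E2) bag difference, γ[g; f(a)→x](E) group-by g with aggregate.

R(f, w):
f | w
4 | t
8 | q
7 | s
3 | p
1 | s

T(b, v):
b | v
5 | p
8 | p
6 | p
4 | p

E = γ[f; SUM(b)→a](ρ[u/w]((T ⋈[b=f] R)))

Subexpression sizes:
  T → 4
  R → 5
  (T ⋈[b=f] R) → 2
  ρ[u/w]((T ⋈[b=f] R)) → 2
  γ[f; SUM(b)→a](ρ[u/w]((T ⋈[b=f] R))) → 2

|E| = 2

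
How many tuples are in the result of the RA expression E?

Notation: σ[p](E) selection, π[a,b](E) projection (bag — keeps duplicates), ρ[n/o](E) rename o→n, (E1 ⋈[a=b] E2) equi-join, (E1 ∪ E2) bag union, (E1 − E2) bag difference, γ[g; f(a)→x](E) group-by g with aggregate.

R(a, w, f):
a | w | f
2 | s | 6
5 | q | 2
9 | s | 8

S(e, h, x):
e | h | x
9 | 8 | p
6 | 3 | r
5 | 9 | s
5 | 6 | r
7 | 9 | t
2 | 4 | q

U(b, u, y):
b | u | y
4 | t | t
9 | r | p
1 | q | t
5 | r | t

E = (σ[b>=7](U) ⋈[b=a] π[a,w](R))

Per-node cardinality:
  U → 4
  σ[b>=7](U) → 1
  R → 3
  π[a,w](R) → 3
  (σ[b>=7](U) ⋈[b=a] π[a,w](R)) → 1

|E| = 1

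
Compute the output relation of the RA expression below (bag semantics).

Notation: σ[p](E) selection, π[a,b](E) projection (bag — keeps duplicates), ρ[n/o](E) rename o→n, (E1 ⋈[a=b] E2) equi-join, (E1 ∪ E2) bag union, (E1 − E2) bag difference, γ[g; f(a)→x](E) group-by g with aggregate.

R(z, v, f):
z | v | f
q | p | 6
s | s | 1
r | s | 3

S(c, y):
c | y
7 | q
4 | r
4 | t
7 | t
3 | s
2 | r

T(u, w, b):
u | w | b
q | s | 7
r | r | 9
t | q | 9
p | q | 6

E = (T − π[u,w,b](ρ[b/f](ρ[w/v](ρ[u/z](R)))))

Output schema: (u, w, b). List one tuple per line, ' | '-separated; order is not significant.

Row counts bottom-up:
  T → 4
  R → 3
  ρ[u/z](R) → 3
  ρ[w/v](ρ[u/z](R)) → 3
  ρ[b/f](ρ[w/v](ρ[u/z](R))) → 3
  π[u,w,b](ρ[b/f](ρ[w/v](ρ[u/z](R)))) → 3
  (T − π[u,w,b](ρ[b/f](ρ[w/v](ρ[u/z](R))))) → 4

== RESULT ==
u | w | b
p | q | 6
q | s | 7
r | r | 9
t | q | 9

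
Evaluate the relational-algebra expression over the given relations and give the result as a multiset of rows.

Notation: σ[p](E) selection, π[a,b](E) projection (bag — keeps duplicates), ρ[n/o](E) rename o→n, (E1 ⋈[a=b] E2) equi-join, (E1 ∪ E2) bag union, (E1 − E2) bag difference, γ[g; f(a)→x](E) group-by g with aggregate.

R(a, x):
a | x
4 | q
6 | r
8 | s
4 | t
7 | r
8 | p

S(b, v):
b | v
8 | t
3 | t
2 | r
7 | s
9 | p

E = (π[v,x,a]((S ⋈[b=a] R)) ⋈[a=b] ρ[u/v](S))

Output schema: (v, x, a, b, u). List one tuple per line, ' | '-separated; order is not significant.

Row counts bottom-up:
  S → 5
  R → 6
  (S ⋈[b=a] R) → 3
  π[v,x,a]((S ⋈[b=a] R)) → 3
  S → 5
  ρ[u/v](S) → 5
  (π[v,x,a]((S ⋈[b=a] R)) ⋈[a=b] ρ[u/v](S)) → 3

== RESULT ==
v | x | a | b | u
s | r | 7 | 7 | s
t | p | 8 | 8 | t
t | s | 8 | 8 | t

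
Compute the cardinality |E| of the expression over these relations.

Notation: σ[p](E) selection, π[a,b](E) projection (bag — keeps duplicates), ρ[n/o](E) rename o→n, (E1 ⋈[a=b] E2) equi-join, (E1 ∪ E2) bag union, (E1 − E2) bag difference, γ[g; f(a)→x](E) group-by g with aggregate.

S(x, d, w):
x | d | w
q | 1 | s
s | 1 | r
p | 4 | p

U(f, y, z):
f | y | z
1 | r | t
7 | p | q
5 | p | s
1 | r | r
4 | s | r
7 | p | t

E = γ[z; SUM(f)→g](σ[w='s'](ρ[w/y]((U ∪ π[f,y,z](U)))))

Stepwise |·|:
  U → 6
  U → 6
  π[f,y,z](U) → 6
  (U ∪ π[f,y,z](U)) → 12
  ρ[w/y]((U ∪ π[f,y,z](U))) → 12
  σ[w='s'](ρ[w/y]((U ∪ π[f,y,z](U)))) → 2
  γ[z; SUM(f)→g](σ[w='s'](ρ[w/y]((U ∪ π[f,y,z](U))))) → 1

|E| = 1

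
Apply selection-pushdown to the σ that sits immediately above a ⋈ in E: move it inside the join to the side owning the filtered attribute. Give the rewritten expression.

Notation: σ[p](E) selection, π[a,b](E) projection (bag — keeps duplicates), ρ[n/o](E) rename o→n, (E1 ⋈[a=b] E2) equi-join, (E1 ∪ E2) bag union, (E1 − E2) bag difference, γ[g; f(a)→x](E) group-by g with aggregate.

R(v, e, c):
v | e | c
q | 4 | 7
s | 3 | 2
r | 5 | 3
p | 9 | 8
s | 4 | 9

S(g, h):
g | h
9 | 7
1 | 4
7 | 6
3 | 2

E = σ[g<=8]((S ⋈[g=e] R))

σ filters on g, owned by the left side.
E' = (σ[g<=8](S) ⋈[g=e] R)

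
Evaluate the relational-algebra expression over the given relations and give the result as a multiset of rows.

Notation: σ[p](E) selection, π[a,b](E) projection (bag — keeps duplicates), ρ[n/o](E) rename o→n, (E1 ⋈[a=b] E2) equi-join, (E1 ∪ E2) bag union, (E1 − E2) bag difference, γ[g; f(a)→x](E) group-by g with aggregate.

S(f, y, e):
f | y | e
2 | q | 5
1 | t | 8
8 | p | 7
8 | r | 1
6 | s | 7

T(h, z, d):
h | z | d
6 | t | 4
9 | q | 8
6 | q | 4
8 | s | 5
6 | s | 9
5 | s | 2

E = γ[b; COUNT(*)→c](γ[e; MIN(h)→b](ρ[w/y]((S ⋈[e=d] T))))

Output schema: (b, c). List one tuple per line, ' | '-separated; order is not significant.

Per-node cardinality:
  S → 5
  T → 6
  (S ⋈[e=d] T) → 2
  ρ[w/y]((S ⋈[e=d] T)) → 2
  γ[e; MIN(h)→b](ρ[w/y]((S ⋈[e=d] T))) → 2
  γ[b; COUNT(*)→c](γ[e; MIN(h)→b](ρ[w/y]((S ⋈[e=d] T)))) → 2

== RESULT ==
b | c
8 | 1
9 | 1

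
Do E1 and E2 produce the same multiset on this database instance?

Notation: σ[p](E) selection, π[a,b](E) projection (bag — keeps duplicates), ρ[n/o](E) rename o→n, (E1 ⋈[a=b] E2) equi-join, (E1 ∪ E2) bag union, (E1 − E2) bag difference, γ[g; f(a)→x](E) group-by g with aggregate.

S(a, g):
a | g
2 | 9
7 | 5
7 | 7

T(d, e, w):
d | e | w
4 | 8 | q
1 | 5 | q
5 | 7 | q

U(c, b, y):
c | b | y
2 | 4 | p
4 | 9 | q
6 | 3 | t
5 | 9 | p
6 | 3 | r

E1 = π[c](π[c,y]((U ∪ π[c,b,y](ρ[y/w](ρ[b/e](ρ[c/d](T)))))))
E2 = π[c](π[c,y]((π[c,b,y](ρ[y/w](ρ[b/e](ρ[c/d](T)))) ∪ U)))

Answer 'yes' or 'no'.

E1 per-node cardinality:
  U → 5
  T → 3
  ρ[c/d](T) → 3
  ρ[b/e](ρ[c/d](T)) → 3
  ρ[y/w](ρ[b/e](ρ[c/d](T))) → 3
  π[c,b,y](ρ[y/w](ρ[b/e](ρ[c/d](T)))) → 3
  (U ∪ π[c,b,y](ρ[y/w](ρ[b/e](ρ[c/d](T))))) → 8
  π[c,y]((U ∪ π[c,b,y](ρ[y/w](ρ[b/e](ρ[c/d](T)))))) → 8
  π[c](π[c,y]((U ∪ π[c,b,y](ρ[y/w](ρ[b/e](ρ[c/d](T))))))) → 8
E2 per-node cardinality:
  T → 3
  ρ[c/d](T) → 3
  ρ[b/e](ρ[c/d](T)) → 3
  ρ[y/w](ρ[b/e](ρ[c/d](T))) → 3
  π[c,b,y](ρ[y/w](ρ[b/e](ρ[c/d](T)))) → 3
  U → 5
  (π[c,b,y](ρ[y/w](ρ[b/e](ρ[c/d](T)))) ∪ U) → 8
  π[c,y]((π[c,b,y](ρ[y/w](ρ[b/e](ρ[c/d](T)))) ∪ U)) → 8
  π[c](π[c,y]((π[c,b,y](ρ[y/w](ρ[b/e](ρ[c/d](T)))) ∪ U))) → 8

E1 and E2 produce the same multiset:
c
1
2
4
4
5
5
6
6

yes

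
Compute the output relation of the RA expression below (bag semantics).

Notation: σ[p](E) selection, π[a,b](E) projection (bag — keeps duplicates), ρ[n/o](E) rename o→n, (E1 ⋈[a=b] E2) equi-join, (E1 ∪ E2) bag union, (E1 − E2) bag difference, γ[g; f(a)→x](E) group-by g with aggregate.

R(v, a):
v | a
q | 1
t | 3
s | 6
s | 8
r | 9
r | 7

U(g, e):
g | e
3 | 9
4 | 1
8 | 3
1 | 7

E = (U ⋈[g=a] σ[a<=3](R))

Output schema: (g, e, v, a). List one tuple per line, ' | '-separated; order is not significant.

Stepwise |·|:
  U → 4
  R → 6
  σ[a<=3](R) → 2
  (U ⋈[g=a] σ[a<=3](R)) → 2

== RESULT ==
g | e | v | a
1 | 7 | q | 1
3 | 9 | t | 3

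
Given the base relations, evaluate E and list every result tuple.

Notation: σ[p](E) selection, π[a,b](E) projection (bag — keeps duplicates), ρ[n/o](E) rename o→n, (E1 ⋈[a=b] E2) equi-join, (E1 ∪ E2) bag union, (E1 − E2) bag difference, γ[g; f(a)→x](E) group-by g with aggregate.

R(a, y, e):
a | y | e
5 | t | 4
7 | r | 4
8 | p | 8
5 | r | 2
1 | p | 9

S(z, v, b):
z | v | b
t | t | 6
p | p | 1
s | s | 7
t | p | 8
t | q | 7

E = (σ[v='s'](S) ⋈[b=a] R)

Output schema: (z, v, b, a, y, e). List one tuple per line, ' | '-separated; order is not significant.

Per-node cardinality:
  S → 5
  σ[v='s'](S) → 1
  R → 5
  (σ[v='s'](S) ⋈[b=a] R) → 1

== RESULT ==
z | v | b | a | y | e
s | s | 7 | 7 | r | 4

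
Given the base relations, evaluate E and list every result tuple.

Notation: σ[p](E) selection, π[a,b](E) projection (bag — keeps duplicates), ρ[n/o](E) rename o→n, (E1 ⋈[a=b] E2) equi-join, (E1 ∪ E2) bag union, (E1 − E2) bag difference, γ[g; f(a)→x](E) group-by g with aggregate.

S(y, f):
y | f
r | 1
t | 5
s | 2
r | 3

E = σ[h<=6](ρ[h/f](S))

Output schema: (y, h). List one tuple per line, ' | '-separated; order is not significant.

Per-node cardinality:
  S → 4
  ρ[h/f](S) → 4
  σ[h<=6](ρ[h/f](S)) → 4

== RESULT ==
y | h
r | 1
r | 3
s | 2
t | 5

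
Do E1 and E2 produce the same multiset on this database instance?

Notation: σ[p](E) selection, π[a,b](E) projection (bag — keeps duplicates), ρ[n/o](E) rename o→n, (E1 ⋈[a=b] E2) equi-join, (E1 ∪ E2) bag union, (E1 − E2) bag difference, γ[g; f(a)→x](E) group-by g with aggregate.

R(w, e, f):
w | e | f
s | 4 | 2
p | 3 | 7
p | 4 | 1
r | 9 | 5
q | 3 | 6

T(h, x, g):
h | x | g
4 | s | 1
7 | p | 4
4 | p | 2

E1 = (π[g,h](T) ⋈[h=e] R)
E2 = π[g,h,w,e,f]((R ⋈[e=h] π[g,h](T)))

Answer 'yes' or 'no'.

E1 row counts bottom-up:
  T → 3
  π[g,h](T) → 3
  R → 5
  (π[g,h](T) ⋈[h=e] R) → 4
E2 row counts bottom-up:
  R → 5
  T → 3
  π[g,h](T) → 3
  (R ⋈[e=h] π[g,h](T)) → 4
  π[g,h,w,e,f]((R ⋈[e=h] π[g,h](T))) → 4

E1 and E2 produce the same multiset:
g | h | w | e | f
1 | 4 | p | 4 | 1
1 | 4 | s | 4 | 2
2 | 4 | p | 4 | 1
2 | 4 | s | 4 | 2

yes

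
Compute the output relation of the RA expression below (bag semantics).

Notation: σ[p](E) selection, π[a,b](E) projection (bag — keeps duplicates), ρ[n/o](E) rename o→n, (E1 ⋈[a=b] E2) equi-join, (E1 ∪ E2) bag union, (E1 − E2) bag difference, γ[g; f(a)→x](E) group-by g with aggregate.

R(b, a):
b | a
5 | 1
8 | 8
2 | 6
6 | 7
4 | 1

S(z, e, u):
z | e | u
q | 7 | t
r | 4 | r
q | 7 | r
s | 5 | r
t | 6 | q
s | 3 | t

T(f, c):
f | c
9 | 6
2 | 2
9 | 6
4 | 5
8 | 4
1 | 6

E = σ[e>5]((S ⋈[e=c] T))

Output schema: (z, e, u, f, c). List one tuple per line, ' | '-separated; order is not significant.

Per-node cardinality:
  S → 6
  T → 6
  (S ⋈[e=c] T) → 5
  σ[e>5]((S ⋈[e=c] T)) → 3

== RESULT ==
z | e | u | f | c
t | 6 | q | 1 | 6
t | 6 | q | 9 | 6
t | 6 | q | 9 | 6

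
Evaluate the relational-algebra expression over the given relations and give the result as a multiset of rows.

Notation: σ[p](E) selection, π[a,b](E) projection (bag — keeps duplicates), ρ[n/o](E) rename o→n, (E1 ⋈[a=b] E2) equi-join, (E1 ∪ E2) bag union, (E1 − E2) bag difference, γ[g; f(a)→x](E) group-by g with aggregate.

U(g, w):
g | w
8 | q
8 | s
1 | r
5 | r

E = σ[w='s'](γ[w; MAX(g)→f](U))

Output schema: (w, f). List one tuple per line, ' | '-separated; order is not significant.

Subexpression sizes:
  U → 4
  γ[w; MAX(g)→f](U) → 3
  σ[w='s'](γ[w; MAX(g)→f](U)) → 1

== RESULT ==
w | f
s | 8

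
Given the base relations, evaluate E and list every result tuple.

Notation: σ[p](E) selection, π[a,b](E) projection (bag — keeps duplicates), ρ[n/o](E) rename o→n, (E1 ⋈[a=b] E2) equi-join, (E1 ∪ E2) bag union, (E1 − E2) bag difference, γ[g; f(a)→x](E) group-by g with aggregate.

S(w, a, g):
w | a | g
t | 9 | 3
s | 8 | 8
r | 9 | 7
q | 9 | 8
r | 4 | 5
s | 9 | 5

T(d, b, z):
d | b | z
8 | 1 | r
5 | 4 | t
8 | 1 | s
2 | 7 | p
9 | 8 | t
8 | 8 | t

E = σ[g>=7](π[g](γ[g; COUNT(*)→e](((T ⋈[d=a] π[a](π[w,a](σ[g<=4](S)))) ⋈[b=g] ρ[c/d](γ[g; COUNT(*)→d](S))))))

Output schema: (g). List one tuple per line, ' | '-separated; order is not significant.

Subexpression sizes:
  T → 6
  S → 6
  σ[g<=4](S) → 1
  π[w,a](σ[g<=4](S)) → 1
  π[a](π[w,a](σ[g<=4](S))) → 1
  (T ⋈[d=a] π[a](π[w,a](σ[g<=4](S)))) → 1
  S → 6
  γ[g; COUNT(*)→d](S) → 4
  ρ[c/d](γ[g; COUNT(*)→d](S)) → 4
  ((T ⋈[d=a] π[a](π[w,a](σ[g<=4](S)))) ⋈[b=g] ρ[c/d](γ[g; COUNT(*)→d](S))) → 1
  γ[g; COUNT(*)→e](((T ⋈[d=a] π[a](π[w,a](σ[g<=4](S)))) ⋈[b=g] ρ[c/d](γ[g; COUNT(*)→d](S)))) → 1
  π[g](γ[g; COUNT(*)→e](((T ⋈[d=a] π[a](π[w,a](σ[g<=4](S)))) ⋈[b=g] ρ[c/d](γ[g; COUNT(*)→d](S))))) → 1
  σ[g>=7](π[g](γ[g; COUNT(*)→e](((T ⋈[d=a] π[a](π[w,a](σ[g<=4](S)))) ⋈[b=g] ρ[c/d](γ[g; COUNT(*)→d](S)))))) → 1

== RESULT ==
g
8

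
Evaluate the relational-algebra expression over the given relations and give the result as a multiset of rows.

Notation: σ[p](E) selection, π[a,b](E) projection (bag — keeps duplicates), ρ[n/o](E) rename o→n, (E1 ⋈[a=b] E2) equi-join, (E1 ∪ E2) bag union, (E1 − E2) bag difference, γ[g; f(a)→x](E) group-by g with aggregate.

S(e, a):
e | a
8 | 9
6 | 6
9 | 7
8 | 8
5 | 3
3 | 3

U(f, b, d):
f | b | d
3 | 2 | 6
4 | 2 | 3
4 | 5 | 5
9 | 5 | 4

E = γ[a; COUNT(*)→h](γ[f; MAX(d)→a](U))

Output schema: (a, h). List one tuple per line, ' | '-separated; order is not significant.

Stepwise |·|:
  U → 4
  γ[f; MAX(d)→a](U) → 3
  γ[a; COUNT(*)→h](γ[f; MAX(d)→a](U)) → 3

== RESULT ==
a | h
4 | 1
5 | 1
6 | 1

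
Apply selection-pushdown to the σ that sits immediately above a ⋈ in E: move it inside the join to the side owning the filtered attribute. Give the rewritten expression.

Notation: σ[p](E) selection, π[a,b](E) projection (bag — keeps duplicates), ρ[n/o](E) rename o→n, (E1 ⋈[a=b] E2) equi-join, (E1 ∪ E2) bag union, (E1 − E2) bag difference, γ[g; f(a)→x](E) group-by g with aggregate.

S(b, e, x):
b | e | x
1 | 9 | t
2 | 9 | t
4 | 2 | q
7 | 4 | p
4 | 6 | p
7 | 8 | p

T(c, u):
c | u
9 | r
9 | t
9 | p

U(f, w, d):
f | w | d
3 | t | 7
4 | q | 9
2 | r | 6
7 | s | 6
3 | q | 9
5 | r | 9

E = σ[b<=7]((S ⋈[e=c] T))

σ filters on b, owned by the left side.
E' = (σ[b<=7](S) ⋈[e=c] T)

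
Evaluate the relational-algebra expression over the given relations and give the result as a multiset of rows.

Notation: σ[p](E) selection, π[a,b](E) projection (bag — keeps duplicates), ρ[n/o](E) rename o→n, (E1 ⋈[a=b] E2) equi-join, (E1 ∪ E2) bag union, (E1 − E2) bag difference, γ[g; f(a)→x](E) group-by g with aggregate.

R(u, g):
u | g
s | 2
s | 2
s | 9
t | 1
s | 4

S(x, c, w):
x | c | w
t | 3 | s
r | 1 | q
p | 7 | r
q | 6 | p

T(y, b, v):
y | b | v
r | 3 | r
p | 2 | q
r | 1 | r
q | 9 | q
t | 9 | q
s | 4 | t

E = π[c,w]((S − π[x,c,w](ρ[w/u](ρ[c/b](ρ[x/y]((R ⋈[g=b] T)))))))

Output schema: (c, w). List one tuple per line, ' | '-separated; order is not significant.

Subexpression sizes:
  S → 4
  R → 5
  T → 6
  (R ⋈[g=b] T) → 6
  ρ[x/y]((R ⋈[g=b] T)) → 6
  ρ[c/b](ρ[x/y]((R ⋈[g=b] T))) → 6
  ρ[w/u](ρ[c/b](ρ[x/y]((R ⋈[g=b] T)))) → 6
  π[x,c,w](ρ[w/u](ρ[c/b](ρ[x/y]((R ⋈[g=b] T))))) → 6
  (S − π[x,c,w](ρ[w/u](ρ[c/b](ρ[x/y]((R ⋈[g=b] T)))))) → 4
  π[c,w]((S − π[x,c,w](ρ[w/u](ρ[c/b](ρ[x/y]((R ⋈[g=b] T))))))) → 4

== RESULT ==
c | w
1 | q
3 | s
6 | p
7 | r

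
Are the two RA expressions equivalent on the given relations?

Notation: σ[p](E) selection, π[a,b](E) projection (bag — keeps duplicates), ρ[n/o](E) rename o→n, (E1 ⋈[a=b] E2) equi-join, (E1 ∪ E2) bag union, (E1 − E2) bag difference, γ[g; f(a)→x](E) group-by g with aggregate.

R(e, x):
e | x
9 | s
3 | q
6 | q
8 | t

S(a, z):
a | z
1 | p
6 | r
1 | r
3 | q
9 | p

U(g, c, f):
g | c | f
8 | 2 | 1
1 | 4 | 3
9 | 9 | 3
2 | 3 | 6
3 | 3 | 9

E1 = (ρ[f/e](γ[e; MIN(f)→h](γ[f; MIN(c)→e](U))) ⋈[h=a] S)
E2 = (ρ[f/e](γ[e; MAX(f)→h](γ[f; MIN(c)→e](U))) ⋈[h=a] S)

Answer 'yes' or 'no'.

E1 stepwise |·|:
  U → 5
  γ[f; MIN(c)→e](U) → 4
  γ[e; MIN(f)→h](γ[f; MIN(c)→e](U)) → 3
  ρ[f/e](γ[e; MIN(f)→h](γ[f; MIN(c)→e](U))) → 3
  S → 5
  (ρ[f/e](γ[e; MIN(f)→h](γ[f; MIN(c)→e](U))) ⋈[h=a] S) → 4
E2 stepwise |·|:
  U → 5
  γ[f; MIN(c)→e](U) → 4
  γ[e; MAX(f)→h](γ[f; MIN(c)→e](U)) → 3
  ρ[f/e](γ[e; MAX(f)→h](γ[f; MIN(c)→e](U))) → 3
  S → 5
  (ρ[f/e](γ[e; MAX(f)→h](γ[f; MIN(c)→e](U))) ⋈[h=a] S) → 4

E1 result:
f | h | a | z
2 | 1 | 1 | p
2 | 1 | 1 | r
3 | 6 | 6 | r
4 | 3 | 3 | q
E2 result:
f | h | a | z
2 | 1 | 1 | p
2 | 1 | 1 | r
3 | 9 | 9 | p
4 | 3 | 3 | q
Witness: (3, 9, 9, 'p') appears 0× in E1 but 1× in E2.

no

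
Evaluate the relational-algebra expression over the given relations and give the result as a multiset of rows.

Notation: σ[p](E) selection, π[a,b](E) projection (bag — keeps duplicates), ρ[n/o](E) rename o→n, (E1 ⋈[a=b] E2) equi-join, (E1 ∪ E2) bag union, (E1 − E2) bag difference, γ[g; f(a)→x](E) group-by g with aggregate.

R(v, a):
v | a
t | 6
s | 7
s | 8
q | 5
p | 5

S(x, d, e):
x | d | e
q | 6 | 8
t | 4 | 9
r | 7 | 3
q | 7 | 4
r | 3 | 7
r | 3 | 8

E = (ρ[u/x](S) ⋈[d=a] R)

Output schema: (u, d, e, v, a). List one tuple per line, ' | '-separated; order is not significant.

Stepwise |·|:
  S → 6
  ρ[u/x](S) → 6
  R → 5
  (ρ[u/x](S) ⋈[d=a] R) → 3

== RESULT ==
u | d | e | v | a
q | 6 | 8 | t | 6
q | 7 | 4 | s | 7
r | 7 | 3 | s | 7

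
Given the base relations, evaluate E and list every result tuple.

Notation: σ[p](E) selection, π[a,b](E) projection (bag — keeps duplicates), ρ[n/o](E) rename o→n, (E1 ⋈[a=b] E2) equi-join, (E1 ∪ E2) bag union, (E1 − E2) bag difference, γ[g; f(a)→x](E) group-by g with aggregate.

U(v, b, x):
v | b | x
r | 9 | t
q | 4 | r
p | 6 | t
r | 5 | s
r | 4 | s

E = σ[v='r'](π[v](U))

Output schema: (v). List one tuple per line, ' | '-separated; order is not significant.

Subexpression sizes:
  U → 5
  π[v](U) → 5
  σ[v='r'](π[v](U)) → 3

== RESULT ==
v
r
r
r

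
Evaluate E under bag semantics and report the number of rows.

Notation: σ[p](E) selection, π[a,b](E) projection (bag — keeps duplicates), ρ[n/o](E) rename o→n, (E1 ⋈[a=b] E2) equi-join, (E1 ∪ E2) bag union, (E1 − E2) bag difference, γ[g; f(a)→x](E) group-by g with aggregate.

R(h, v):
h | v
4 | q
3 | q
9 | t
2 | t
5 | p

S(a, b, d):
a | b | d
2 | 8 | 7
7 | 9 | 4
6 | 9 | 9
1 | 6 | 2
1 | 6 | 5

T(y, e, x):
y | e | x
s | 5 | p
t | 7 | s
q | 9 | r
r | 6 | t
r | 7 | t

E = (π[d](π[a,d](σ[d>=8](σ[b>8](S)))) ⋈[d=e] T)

Row counts bottom-up:
  S → 5
  σ[b>8](S) → 2
  σ[d>=8](σ[b>8](S)) → 1
  π[a,d](σ[d>=8](σ[b>8](S))) → 1
  π[d](π[a,d](σ[d>=8](σ[b>8](S)))) → 1
  T → 5
  (π[d](π[a,d](σ[d>=8](σ[b>8](S)))) ⋈[d=e] T) → 1

|E| = 1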